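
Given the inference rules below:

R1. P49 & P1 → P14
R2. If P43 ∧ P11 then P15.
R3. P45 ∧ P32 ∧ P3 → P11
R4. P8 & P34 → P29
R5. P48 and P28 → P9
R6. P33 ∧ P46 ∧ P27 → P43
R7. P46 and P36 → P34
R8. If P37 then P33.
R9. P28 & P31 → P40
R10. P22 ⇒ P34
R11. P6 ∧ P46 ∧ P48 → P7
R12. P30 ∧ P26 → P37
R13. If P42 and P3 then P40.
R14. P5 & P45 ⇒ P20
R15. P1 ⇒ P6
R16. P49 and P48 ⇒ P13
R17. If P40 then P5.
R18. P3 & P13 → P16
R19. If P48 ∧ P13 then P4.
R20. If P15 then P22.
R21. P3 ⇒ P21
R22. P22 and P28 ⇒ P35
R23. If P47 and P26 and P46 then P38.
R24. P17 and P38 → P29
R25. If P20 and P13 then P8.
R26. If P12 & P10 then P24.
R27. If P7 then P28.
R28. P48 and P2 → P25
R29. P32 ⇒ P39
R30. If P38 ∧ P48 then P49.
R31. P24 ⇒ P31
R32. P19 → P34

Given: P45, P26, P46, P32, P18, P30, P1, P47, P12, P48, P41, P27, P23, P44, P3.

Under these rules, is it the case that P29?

No

Forward chaining from the given facts derives: P11, P37, P6, P21, P38, P39, P49, P14, P33, P7, P13, P16, P4, P28, P9, P43, P15, P22, P35, P34.
Rules concluding P29: R4 needs P8; R24 needs P17 — none of these are established.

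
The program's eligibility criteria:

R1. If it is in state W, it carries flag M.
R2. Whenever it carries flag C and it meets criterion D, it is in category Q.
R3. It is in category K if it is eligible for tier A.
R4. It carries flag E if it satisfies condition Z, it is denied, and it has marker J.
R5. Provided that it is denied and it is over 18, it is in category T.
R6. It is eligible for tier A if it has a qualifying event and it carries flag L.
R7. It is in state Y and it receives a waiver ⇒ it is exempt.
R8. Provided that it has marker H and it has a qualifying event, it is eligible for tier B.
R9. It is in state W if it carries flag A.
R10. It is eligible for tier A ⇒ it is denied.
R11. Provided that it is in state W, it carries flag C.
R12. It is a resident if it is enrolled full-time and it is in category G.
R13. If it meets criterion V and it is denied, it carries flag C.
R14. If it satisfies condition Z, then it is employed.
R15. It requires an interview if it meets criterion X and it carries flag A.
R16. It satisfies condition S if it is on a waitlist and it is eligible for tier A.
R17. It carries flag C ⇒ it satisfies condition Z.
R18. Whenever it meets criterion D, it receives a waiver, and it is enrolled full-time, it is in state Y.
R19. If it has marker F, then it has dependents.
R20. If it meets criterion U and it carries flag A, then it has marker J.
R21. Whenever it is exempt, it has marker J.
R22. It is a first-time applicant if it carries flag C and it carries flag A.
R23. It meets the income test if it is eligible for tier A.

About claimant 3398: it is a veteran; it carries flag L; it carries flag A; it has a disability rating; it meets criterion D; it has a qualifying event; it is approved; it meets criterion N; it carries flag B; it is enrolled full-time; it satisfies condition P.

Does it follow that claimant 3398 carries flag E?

No

Forward chaining from the given facts derives: is eligible for tier A, is in state W, is denied, carries flag C, satisfies condition Z, is a first-time applicant, meets the income test, carries flag M, is in category Q, is in category K, is employed.
The only rule concluding "it carries flag E" is R4, which needs "it has marker J"; that is never established.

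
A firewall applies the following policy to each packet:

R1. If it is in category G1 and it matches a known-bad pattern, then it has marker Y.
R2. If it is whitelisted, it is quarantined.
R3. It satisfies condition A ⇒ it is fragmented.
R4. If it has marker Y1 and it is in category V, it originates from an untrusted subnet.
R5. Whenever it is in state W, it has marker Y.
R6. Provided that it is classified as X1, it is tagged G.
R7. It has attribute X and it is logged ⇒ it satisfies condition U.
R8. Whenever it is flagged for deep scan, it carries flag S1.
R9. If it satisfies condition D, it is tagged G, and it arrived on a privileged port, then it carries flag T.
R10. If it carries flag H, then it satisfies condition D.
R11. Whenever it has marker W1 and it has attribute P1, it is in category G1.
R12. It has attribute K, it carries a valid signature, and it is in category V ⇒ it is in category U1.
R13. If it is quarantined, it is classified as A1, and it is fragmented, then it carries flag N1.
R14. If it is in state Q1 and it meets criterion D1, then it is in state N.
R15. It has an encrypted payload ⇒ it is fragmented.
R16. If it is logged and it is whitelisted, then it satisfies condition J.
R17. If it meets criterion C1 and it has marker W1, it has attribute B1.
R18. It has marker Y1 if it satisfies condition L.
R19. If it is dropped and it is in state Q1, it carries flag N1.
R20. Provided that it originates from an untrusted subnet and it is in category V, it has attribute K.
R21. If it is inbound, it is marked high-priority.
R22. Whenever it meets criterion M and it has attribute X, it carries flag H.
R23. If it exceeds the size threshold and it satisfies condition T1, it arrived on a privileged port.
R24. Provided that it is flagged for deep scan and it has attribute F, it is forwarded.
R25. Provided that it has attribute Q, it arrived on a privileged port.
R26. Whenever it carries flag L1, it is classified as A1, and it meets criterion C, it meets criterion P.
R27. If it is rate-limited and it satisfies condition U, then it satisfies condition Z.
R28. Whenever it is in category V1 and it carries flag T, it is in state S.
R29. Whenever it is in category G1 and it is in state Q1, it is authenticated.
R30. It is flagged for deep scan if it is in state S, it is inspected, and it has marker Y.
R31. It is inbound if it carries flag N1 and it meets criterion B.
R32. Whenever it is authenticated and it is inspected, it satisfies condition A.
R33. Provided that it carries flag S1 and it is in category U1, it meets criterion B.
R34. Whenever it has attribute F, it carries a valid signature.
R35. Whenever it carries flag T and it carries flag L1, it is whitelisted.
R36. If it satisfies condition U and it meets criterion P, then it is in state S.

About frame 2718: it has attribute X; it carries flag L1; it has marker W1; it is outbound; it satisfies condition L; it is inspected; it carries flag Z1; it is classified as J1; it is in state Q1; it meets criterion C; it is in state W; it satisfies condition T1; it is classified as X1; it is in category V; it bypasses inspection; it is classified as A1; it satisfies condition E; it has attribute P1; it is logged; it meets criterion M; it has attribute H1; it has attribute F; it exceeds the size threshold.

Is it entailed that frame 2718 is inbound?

Yes

By R5 (it is in state W): it has marker Y.
By R6 (it is classified as X1): it is tagged G.
By R7 (it has attribute X, it is logged): it satisfies condition U.
By R11 (it has marker W1, it has attribute P1): it is in category G1.
By R18 (it satisfies condition L): it has marker Y1.
By R22 (it meets criterion M, it has attribute X): it carries flag H.
By R23 (it exceeds the size threshold, it satisfies condition T1): it arrived on a privileged port.
By R26 (it carries flag L1, it is classified as A1, it meets criterion C): it meets criterion P.
By R29 (it is in category G1, it is in state Q1): it is authenticated.
By R32 (it is authenticated, it is inspected): it satisfies condition A.
By R34 (it has attribute F): it carries a valid signature.
By R36 (it satisfies condition U, it meets criterion P): it is in state S.
By R3 (it satisfies condition A): it is fragmented.
By R4 (it has marker Y1, it is in category V): it originates from an untrusted subnet.
By R10 (it carries flag H): it satisfies condition D.
By R20 (it originates from an untrusted subnet, it is in category V): it has attribute K.
By R30 (it is in state S, it is inspected, it has marker Y): it is flagged for deep scan.
By R8 (it is flagged for deep scan): it carries flag S1.
By R9 (it satisfies condition D, it is tagged G, it arrived on a privileged port): it carries flag T.
By R12 (it has attribute K, it carries a valid signature, it is in category V): it is in category U1.
By R33 (it carries flag S1, it is in category U1): it meets criterion B.
By R35 (it carries flag T, it carries flag L1): it is whitelisted.
By R2 (it is whitelisted): it is quarantined.
By R13 (it is quarantined, it is classified as A1, it is fragmented): it carries flag N1.
By R31 (it carries flag N1, it meets criterion B): it is inbound.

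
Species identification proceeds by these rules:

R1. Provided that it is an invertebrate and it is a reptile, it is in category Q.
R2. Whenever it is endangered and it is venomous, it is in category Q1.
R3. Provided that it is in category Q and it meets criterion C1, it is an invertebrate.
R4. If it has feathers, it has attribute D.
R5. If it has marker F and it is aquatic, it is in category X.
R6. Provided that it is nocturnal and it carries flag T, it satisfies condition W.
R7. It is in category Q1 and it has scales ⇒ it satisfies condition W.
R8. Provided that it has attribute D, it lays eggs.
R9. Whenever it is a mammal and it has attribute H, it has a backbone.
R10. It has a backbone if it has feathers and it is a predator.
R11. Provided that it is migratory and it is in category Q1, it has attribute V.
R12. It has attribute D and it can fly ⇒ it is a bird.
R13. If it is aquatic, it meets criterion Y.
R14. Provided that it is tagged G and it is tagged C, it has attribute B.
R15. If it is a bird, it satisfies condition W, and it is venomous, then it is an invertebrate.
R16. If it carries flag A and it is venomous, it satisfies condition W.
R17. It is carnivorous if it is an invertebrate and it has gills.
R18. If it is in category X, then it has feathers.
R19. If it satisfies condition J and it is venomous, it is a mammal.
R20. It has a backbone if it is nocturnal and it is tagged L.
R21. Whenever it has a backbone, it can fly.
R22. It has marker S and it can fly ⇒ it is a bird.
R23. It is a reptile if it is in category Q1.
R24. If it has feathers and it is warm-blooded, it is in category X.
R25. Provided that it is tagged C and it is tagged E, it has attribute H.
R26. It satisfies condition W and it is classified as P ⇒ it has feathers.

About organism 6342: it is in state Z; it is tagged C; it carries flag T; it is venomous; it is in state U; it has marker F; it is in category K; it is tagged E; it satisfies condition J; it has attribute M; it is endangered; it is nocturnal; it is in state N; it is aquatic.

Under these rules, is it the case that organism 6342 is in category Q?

By R2 (it is endangered, it is venomous): it is in category Q1.
By R5 (it has marker F, it is aquatic): it is in category X.
By R6 (it is nocturnal, it carries flag T): it satisfies condition W.
By R18 (it is in category X): it has feathers.
By R19 (it satisfies condition J, it is venomous): it is a mammal.
By R23 (it is in category Q1): it is a reptile.
By R25 (it is tagged C, it is tagged E): it has attribute H.
By R4 (it has feathers): it has attribute D.
By R9 (it is a mammal, it has attribute H): it has a backbone.
By R21 (it has a backbone): it can fly.
By R12 (it has attribute D, it can fly): it is a bird.
By R15 (it is a bird, it satisfies condition W, it is venomous): it is an invertebrate.
By R1 (it is an invertebrate, it is a reptile): it is in category Q.

Yes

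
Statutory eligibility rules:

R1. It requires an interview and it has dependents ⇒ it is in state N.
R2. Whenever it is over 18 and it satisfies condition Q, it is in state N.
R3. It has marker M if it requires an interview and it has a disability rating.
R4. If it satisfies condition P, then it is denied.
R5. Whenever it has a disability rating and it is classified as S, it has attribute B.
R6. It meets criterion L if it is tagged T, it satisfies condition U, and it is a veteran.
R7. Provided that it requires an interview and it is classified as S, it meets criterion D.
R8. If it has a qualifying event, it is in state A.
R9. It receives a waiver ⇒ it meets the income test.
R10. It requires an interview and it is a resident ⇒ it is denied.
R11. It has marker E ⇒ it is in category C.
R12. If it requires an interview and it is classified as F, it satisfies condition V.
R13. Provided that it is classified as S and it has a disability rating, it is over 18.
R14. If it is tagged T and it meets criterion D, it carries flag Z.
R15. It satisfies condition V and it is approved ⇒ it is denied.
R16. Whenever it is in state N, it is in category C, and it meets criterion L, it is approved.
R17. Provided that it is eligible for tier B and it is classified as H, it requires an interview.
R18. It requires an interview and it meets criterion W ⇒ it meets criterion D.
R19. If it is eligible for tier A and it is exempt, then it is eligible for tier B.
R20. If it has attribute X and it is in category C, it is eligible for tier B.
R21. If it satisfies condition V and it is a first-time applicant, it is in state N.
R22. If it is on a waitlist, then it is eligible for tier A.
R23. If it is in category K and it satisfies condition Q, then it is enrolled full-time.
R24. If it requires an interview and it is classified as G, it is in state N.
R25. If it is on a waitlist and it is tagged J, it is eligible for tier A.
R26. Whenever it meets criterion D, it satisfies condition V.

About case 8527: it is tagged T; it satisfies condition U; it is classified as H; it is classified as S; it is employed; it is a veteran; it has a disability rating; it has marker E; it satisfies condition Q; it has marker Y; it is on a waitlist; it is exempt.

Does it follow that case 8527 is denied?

By R6 (it is tagged T, it satisfies condition U, it is a veteran): it meets criterion L.
By R11 (it has marker E): it is in category C.
By R13 (it is classified as S, it has a disability rating): it is over 18.
By R22 (it is on a waitlist): it is eligible for tier A.
By R2 (it is over 18, it satisfies condition Q): it is in state N.
By R16 (it is in state N, it is in category C, it meets criterion L): it is approved.
By R19 (it is eligible for tier A, it is exempt): it is eligible for tier B.
By R17 (it is eligible for tier B, it is classified as H): it requires an interview.
By R7 (it requires an interview, it is classified as S): it meets criterion D.
By R26 (it meets criterion D): it satisfies condition V.
By R15 (it satisfies condition V, it is approved): it is denied.

Yes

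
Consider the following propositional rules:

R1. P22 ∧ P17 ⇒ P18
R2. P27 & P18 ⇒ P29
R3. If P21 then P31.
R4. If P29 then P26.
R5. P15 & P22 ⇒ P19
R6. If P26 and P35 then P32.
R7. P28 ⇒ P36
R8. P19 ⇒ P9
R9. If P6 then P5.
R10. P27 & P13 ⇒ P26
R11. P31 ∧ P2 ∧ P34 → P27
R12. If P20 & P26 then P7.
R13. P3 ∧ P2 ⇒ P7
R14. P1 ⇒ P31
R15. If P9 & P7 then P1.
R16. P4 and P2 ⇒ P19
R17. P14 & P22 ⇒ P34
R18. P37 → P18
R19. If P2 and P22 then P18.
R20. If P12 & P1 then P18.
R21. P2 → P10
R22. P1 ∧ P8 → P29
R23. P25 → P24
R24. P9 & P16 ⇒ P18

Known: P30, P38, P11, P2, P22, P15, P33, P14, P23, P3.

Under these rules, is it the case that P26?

P19  (by R5: P15, P22)
P9  (by R8: P19)
P7  (by R13: P3, P2)
P1  (by R15: P9, P7)
P34  (by R17: P14, P22)
P18  (by R19: P2, P22)
P31  (by R14: P1)
P27  (by R11: P31, P2, P34)
P29  (by R2: P27, P18)
P26  (by R4: P29)

Yes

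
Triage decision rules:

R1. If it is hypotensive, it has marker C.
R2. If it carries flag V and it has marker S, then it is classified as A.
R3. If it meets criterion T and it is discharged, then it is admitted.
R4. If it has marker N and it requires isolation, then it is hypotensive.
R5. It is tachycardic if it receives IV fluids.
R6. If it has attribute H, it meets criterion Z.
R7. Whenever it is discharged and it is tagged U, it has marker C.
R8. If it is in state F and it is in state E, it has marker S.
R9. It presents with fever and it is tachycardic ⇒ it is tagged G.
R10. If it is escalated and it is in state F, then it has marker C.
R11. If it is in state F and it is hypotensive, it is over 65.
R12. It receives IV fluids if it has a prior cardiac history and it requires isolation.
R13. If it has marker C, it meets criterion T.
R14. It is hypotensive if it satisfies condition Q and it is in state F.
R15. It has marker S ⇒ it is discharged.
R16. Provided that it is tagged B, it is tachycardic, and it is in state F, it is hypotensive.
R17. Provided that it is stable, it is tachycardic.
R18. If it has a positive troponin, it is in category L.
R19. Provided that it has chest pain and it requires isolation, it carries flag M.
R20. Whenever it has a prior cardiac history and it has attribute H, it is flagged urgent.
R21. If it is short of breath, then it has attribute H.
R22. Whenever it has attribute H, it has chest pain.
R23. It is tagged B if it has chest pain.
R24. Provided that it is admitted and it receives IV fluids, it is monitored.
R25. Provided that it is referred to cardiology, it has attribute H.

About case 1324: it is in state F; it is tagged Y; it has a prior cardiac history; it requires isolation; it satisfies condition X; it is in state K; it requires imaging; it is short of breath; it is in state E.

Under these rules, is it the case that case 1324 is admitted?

By R8 (it is in state F, it is in state E): it has marker S.
By R12 (it has a prior cardiac history, it requires isolation): it receives IV fluids.
By R15 (it has marker S): it is discharged.
By R21 (it is short of breath): it has attribute H.
By R22 (it has attribute H): it has chest pain.
By R23 (it has chest pain): it is tagged B.
By R5 (it receives IV fluids): it is tachycardic.
By R16 (it is tagged B, it is tachycardic, it is in state F): it is hypotensive.
By R1 (it is hypotensive): it has marker C.
By R13 (it has marker C): it meets criterion T.
By R3 (it meets criterion T, it is discharged): it is admitted.

Yes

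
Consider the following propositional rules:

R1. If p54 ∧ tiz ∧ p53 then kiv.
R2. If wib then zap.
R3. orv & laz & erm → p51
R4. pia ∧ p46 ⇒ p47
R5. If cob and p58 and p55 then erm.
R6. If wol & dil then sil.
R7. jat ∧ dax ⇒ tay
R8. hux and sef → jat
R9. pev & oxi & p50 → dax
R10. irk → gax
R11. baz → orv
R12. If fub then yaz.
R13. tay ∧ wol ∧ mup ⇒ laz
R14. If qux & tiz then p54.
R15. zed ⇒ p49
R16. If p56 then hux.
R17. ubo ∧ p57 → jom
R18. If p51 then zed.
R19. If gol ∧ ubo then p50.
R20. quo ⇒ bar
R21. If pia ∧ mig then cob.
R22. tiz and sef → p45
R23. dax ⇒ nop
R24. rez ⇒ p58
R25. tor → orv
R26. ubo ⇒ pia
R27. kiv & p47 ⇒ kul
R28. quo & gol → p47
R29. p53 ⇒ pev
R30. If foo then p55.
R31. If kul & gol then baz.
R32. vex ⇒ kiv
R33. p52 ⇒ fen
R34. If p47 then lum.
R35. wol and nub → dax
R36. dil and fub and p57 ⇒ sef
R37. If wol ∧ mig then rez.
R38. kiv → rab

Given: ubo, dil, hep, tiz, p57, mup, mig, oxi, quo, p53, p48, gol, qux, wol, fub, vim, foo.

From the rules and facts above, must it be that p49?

No

Forward chaining from the given facts derives: sil, yaz, p54, jom, p50, bar, pia, p47, pev, p55, lum, sef, rez, kiv, dax, cob, p45, nop, p58, kul, baz, rab, erm, orv.
The only rule concluding p49 is R15, which needs zed; that is never established.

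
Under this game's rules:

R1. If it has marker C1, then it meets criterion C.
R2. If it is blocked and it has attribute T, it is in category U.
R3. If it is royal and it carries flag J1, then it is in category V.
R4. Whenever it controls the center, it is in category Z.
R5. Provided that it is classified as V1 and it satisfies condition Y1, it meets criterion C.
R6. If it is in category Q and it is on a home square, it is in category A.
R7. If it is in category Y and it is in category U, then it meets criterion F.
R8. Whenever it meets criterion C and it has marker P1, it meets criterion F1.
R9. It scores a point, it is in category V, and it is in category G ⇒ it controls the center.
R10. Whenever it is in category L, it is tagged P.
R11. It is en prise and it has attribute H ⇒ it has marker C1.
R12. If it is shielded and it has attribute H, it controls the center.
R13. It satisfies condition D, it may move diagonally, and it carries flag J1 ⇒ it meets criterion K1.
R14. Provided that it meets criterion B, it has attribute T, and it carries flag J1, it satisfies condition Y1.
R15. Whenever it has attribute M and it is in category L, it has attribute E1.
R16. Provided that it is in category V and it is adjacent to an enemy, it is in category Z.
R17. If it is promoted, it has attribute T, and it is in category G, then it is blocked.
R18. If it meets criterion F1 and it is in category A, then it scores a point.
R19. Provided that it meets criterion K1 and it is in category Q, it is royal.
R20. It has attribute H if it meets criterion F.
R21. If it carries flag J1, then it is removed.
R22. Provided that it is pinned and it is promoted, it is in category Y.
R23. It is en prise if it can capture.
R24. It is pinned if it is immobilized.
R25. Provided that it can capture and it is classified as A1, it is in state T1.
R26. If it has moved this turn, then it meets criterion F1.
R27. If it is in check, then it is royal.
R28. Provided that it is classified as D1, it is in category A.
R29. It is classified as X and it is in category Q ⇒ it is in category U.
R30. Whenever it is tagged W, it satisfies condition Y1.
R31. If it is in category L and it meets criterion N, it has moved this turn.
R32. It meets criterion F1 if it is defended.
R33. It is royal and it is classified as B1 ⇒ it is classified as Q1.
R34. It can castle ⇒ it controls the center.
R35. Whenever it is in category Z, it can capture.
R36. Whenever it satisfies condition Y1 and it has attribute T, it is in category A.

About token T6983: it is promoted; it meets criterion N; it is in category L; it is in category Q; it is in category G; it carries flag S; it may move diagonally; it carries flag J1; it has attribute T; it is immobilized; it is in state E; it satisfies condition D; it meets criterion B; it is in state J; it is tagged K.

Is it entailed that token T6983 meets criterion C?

Yes

By R13 (it satisfies condition D, it may move diagonally, it carries flag J1): it meets criterion K1.
By R14 (it meets criterion B, it has attribute T, it carries flag J1): it satisfies condition Y1.
By R17 (it is promoted, it has attribute T, it is in category G): it is blocked.
By R19 (it meets criterion K1, it is in category Q): it is royal.
By R24 (it is immobilized): it is pinned.
By R31 (it is in category L, it meets criterion N): it has moved this turn.
By R36 (it satisfies condition Y1, it has attribute T): it is in category A.
By R2 (it is blocked, it has attribute T): it is in category U.
By R3 (it is royal, it carries flag J1): it is in category V.
By R22 (it is pinned, it is promoted): it is in category Y.
By R26 (it has moved this turn): it meets criterion F1.
By R7 (it is in category Y, it is in category U): it meets criterion F.
By R18 (it meets criterion F1, it is in category A): it scores a point.
By R20 (it meets criterion F): it has attribute H.
By R9 (it scores a point, it is in category V, it is in category G): it controls the center.
By R4 (it controls the center): it is in category Z.
By R35 (it is in category Z): it can capture.
By R23 (it can capture): it is en prise.
By R11 (it is en prise, it has attribute H): it has marker C1.
By R1 (it has marker C1): it meets criterion C.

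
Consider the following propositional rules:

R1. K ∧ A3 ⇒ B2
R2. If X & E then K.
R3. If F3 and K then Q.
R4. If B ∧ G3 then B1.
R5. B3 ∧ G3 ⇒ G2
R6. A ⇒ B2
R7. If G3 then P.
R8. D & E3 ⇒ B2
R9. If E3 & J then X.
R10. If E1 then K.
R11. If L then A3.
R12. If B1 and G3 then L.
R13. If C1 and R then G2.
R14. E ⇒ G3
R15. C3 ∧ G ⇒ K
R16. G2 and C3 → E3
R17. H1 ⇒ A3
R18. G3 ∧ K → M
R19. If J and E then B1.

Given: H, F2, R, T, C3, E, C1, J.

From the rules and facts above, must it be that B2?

G2  (by R13: C1, R)
G3  (by R14: E)
E3  (by R16: G2, C3)
B1  (by R19: J, E)
X  (by R9: E3, J)
L  (by R12: B1, G3)
K  (by R2: X, E)
A3  (by R11: L)
B2  (by R1: K, A3)

Yes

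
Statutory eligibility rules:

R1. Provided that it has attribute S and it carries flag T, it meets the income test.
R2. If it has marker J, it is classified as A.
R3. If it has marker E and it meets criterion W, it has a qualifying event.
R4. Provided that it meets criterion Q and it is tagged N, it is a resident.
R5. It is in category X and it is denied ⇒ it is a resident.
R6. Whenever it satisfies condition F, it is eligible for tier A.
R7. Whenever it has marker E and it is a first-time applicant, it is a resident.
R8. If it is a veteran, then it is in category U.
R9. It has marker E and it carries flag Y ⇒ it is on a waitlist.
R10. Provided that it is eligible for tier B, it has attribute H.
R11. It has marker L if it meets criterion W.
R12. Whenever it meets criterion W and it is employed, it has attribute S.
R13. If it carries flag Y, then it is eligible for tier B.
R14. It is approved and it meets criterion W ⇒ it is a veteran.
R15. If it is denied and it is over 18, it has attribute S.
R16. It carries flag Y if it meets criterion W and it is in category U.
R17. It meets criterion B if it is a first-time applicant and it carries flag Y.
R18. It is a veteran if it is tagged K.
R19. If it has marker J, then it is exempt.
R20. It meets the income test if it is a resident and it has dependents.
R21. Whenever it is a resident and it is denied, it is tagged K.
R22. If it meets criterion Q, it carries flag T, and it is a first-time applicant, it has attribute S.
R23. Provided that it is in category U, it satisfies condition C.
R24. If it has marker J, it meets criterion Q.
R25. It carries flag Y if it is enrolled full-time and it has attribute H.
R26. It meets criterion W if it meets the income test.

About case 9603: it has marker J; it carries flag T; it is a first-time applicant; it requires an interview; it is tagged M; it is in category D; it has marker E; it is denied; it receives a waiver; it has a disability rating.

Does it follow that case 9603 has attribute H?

By R7 (it has marker E, it is a first-time applicant): it is a resident.
By R21 (it is a resident, it is denied): it is tagged K.
By R24 (it has marker J): it meets criterion Q.
By R18 (it is tagged K): it is a veteran.
By R22 (it meets criterion Q, it carries flag T, it is a first-time applicant): it has attribute S.
By R1 (it has attribute S, it carries flag T): it meets the income test.
By R8 (it is a veteran): it is in category U.
By R26 (it meets the income test): it meets criterion W.
By R16 (it meets criterion W, it is in category U): it carries flag Y.
By R13 (it carries flag Y): it is eligible for tier B.
By R10 (it is eligible for tier B): it has attribute H.

Yes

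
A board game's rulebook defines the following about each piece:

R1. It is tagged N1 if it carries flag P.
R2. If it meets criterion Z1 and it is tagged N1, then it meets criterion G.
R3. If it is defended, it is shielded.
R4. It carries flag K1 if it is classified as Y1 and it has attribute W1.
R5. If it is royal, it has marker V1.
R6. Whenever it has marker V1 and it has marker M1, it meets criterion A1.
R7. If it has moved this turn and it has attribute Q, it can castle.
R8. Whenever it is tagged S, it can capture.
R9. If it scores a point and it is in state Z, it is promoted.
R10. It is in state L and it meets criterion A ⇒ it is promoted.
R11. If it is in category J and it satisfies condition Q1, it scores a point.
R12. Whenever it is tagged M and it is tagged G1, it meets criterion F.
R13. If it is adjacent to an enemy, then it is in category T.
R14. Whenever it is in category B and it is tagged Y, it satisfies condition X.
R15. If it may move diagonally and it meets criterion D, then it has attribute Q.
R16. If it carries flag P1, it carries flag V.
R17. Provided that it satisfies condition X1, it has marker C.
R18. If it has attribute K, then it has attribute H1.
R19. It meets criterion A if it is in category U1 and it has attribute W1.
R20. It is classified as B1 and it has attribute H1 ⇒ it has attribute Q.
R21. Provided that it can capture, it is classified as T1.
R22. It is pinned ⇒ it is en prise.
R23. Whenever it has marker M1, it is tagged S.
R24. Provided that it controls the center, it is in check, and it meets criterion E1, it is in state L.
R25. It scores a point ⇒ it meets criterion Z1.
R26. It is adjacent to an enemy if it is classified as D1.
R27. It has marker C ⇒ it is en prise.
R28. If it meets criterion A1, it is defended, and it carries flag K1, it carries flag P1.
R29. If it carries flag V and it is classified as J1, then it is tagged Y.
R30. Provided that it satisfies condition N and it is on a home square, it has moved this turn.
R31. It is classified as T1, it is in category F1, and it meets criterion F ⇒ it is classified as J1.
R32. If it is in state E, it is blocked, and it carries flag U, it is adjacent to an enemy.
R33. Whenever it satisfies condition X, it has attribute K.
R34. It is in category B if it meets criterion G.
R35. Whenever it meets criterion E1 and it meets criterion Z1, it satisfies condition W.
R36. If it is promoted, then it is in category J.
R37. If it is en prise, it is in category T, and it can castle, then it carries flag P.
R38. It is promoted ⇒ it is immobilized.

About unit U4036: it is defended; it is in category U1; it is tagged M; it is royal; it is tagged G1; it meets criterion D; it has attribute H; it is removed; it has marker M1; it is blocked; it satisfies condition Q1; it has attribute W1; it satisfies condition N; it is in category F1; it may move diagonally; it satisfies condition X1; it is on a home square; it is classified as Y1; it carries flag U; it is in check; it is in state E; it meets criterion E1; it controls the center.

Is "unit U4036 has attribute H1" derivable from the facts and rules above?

Yes

By R4 (it is classified as Y1, it has attribute W1): it carries flag K1.
By R5 (it is royal): it has marker V1.
By R6 (it has marker V1, it has marker M1): it meets criterion A1.
By R12 (it is tagged M, it is tagged G1): it meets criterion F.
By R15 (it may move diagonally, it meets criterion D): it has attribute Q.
By R17 (it satisfies condition X1): it has marker C.
By R19 (it is in category U1, it has attribute W1): it meets criterion A.
By R23 (it has marker M1): it is tagged S.
By R24 (it controls the center, it is in check, it meets criterion E1): it is in state L.
By R27 (it has marker C): it is en prise.
By R28 (it meets criterion A1, it is defended, it carries flag K1): it carries flag P1.
By R30 (it satisfies condition N, it is on a home square): it has moved this turn.
By R32 (it is in state E, it is blocked, it carries flag U): it is adjacent to an enemy.
By R7 (it has moved this turn, it has attribute Q): it can castle.
By R8 (it is tagged S): it can capture.
By R10 (it is in state L, it meets criterion A): it is promoted.
By R13 (it is adjacent to an enemy): it is in category T.
By R16 (it carries flag P1): it carries flag V.
By R21 (it can capture): it is classified as T1.
By R31 (it is classified as T1, it is in category F1, it meets criterion F): it is classified as J1.
By R36 (it is promoted): it is in category J.
By R37 (it is en prise, it is in category T, it can castle): it carries flag P.
By R1 (it carries flag P): it is tagged N1.
By R11 (it is in category J, it satisfies condition Q1): it scores a point.
By R25 (it scores a point): it meets criterion Z1.
By R29 (it carries flag V, it is classified as J1): it is tagged Y.
By R2 (it meets criterion Z1, it is tagged N1): it meets criterion G.
By R34 (it meets criterion G): it is in category B.
By R14 (it is in category B, it is tagged Y): it satisfies condition X.
By R33 (it satisfies condition X): it has attribute K.
By R18 (it has attribute K): it has attribute H1.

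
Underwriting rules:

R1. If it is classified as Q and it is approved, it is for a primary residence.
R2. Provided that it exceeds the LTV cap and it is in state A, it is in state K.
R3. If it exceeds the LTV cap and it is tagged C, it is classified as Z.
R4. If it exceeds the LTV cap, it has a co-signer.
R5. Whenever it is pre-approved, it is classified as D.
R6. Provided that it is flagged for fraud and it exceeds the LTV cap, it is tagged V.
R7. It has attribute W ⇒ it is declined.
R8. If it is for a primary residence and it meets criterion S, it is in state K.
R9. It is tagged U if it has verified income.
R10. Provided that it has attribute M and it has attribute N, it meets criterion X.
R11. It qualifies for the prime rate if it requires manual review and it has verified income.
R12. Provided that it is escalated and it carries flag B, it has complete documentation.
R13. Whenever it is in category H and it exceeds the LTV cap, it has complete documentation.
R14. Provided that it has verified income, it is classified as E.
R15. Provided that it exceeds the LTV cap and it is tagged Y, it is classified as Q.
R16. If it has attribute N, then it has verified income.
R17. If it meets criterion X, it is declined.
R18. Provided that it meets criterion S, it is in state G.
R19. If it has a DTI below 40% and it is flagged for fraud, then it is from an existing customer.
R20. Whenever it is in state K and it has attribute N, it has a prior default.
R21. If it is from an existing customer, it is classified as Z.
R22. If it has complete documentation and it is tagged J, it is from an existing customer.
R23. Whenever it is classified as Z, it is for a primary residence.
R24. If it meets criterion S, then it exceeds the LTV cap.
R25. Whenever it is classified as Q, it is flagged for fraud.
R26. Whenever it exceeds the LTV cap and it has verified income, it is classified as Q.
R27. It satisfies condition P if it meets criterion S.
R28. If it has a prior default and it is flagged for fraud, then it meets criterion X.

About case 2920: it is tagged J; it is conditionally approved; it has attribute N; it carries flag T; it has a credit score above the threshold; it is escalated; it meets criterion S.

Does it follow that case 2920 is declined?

No

Forward chaining from the given facts derives: has verified income, is in state G, exceeds the LTV cap, is classified as Q, satisfies condition P, has a co-signer, is tagged U, is classified as E, is flagged for fraud, is tagged V.
Rules concluding "it is declined": R7 needs "it has attribute W"; R17 needs "it meets criterion X" — none of these are established.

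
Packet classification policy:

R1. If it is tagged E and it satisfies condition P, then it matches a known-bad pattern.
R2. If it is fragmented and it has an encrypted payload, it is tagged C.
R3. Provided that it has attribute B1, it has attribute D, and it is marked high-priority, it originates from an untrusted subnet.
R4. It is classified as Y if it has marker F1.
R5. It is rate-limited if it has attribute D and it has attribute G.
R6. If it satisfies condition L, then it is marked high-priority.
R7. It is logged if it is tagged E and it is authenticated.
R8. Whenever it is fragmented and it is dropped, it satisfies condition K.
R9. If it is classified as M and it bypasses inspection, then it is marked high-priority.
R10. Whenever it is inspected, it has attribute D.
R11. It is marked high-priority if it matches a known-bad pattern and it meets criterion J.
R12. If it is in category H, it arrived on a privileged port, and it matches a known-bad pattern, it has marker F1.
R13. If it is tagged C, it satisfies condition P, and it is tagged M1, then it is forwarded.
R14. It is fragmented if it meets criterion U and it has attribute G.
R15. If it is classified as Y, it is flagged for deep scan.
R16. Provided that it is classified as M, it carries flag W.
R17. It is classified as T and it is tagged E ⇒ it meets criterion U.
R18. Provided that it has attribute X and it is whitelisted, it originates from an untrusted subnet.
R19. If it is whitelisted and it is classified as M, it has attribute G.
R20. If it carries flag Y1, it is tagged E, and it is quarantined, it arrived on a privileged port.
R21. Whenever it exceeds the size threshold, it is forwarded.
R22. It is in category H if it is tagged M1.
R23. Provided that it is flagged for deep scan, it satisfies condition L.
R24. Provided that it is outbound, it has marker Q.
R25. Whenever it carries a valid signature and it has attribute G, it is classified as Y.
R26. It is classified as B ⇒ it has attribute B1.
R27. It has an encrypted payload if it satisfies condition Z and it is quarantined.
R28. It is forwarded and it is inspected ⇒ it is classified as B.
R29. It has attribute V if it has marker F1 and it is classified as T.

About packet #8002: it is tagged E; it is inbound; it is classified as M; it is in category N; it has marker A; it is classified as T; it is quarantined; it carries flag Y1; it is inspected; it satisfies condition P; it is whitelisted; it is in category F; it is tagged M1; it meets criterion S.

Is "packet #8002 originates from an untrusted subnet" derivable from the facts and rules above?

No

Forward chaining from the given facts derives: matches a known-bad pattern, has attribute D, carries flag W, meets criterion U, has attribute G, arrived on a privileged port, is in category H, is rate-limited, has marker F1, is fragmented, has attribute V, is classified as Y, is flagged for deep scan, satisfies condition L, is marked high-priority.
Rules concluding "it originates from an untrusted subnet": R3 needs "it has attribute B1"; R18 needs "it has attribute X" — none of these are established.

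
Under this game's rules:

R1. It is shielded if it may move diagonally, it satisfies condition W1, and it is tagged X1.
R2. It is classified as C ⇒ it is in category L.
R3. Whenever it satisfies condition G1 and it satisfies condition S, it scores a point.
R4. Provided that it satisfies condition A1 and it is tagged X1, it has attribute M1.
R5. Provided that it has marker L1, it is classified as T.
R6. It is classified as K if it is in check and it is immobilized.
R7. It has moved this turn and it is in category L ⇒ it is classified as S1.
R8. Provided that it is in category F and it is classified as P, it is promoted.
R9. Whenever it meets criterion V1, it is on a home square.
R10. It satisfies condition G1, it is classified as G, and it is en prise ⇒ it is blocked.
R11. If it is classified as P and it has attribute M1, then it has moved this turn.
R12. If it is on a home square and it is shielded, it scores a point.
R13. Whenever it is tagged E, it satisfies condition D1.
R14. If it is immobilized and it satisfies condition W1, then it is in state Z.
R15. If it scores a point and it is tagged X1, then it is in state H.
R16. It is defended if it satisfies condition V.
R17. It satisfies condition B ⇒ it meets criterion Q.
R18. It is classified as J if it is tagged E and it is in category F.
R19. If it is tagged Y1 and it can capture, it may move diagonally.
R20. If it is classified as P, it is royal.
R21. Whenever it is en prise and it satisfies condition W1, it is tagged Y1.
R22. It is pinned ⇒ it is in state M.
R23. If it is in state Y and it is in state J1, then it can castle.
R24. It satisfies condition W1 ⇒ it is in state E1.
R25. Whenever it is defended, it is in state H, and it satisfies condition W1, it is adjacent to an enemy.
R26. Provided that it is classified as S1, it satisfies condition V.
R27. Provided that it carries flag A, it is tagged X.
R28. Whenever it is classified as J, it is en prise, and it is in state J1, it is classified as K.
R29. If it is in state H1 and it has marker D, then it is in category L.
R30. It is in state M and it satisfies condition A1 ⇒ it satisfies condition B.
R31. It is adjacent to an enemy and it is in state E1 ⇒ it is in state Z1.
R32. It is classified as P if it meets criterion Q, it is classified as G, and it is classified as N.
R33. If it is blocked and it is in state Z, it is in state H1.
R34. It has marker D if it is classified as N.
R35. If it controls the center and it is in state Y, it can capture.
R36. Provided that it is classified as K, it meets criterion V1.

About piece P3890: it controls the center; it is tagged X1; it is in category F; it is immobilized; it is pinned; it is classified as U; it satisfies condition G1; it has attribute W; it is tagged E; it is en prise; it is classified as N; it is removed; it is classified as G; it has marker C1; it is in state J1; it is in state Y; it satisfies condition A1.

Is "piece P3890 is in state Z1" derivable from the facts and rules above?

Forward chaining from the given facts derives: has attribute M1, is blocked, satisfies condition D1, is classified as J, is in state M, can castle, is classified as K, satisfies condition B, has marker D, can capture, meets criterion V1, is on a home square, meets criterion Q, is classified as P, is promoted, has moved this turn, is royal.
The only rule concluding "it is in state Z1" is R31, which needs "it is adjacent to an enemy"; that is never established.

No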